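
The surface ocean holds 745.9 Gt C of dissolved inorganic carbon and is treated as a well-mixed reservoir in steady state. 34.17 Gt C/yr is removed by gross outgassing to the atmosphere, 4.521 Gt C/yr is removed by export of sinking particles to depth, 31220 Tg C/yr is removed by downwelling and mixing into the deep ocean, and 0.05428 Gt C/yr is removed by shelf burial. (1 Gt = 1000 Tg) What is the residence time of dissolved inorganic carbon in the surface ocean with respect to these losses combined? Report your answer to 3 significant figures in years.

Convert the downwelling and mixing into the deep ocean flux: 31220 Tg C/yr = 31.22 Gt C/yr.
Total removal = 34.17 + 4.521 + 31.22 + 0.05428 = 69.965 Gt C/yr.
τ = M / ΣF_out = 745.9 / 69.965 = 10.66 yr.

10.7 yr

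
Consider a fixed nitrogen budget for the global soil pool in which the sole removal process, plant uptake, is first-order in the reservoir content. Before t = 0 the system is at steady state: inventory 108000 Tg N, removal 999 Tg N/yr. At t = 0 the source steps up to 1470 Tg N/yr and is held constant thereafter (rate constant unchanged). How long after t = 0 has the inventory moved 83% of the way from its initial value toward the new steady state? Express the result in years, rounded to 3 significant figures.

τ = M₀/F₀ = 108000/999 = 108.1 yr.
The remaining gap fraction is e^(−t/τ); 83% covered ⇒ e^(−t/τ) = 0.170.
t = −τ ln(0.170) = 108.1 × 1.772 = 191.6 yr.

192 yr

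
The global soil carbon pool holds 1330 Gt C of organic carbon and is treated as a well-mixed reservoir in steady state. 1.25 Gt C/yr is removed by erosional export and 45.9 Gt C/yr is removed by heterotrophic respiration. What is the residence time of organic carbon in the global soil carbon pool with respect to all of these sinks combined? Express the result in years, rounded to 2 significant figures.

Total removal flux = 1.25 + 45.9 = 47.150 Gt C/yr.
τ = M / ΣF_out = 1330 / 47.150 = 28.21 yr.

28 yr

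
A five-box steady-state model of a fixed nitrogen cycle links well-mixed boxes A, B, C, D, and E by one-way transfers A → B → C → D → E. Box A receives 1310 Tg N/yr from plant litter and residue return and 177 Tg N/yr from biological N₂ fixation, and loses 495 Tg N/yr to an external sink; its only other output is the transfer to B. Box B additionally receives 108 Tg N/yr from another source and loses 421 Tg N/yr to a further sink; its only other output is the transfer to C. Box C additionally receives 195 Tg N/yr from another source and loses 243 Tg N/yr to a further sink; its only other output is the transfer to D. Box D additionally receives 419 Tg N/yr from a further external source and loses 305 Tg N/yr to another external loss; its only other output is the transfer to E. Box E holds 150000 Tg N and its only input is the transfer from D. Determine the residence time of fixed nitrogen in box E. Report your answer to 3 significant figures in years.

Box A: F(A→B) = (1310 + 177) − 495 = 992.00 Tg N/yr.
Box B: F(B→C) = (992.00 + 108) − 421 = 679.00 Tg N/yr.
Box C: F(C→D) = (679.00 + 195) − 243 = 631.00 Tg N/yr.
Box D: F(D→E) = (631.00 + 419) − 305 = 745.00 Tg N/yr.
Box E throughput = its input = 745.00 Tg N/yr; τ = 150000 / 745.00 = 201.3 yr.

201 yr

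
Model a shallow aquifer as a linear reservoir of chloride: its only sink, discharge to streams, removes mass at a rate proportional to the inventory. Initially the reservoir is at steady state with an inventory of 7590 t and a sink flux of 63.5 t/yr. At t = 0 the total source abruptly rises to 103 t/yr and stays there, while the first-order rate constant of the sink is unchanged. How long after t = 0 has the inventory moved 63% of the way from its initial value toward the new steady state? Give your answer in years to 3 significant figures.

τ = M₀/F₀ = 7590/63.5 = 119.5 yr.
The remaining gap fraction is e^(−t/τ); 63% covered ⇒ e^(−t/τ) = 0.370.
t = −τ ln(0.370) = 119.5 × 0.9943 = 118.8 yr.

119 yr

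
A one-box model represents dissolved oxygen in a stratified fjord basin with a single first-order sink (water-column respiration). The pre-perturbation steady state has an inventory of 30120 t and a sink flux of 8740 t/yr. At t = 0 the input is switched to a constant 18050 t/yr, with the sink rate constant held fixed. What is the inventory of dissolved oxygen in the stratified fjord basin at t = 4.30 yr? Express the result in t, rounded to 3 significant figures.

Residence time τ = M₀/F₀ = 3.446 yr. The eventual steady state is M_∞ = M₀·(F₁/F₀) = 30120 × 18050/8740 = 62204 t.
The anomaly ΔM(t) = M(t) − M_∞ decays as ΔM₀·e^(−t/τ) with ΔM₀ = 30120 − 62204 = −32080 t.
At t = 4.30 yr, e^(−t/τ) = e^(−1.248) = 0.2872, so ΔM = −9213 t and M = 62204 − 9213 = 52991 t.

53000 t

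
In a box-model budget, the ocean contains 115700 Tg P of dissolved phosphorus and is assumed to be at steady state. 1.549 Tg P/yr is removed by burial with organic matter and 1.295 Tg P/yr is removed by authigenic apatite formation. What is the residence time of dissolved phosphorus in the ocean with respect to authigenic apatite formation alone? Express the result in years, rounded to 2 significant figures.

89000 yr

Residence time with respect to a single sink: τ = M / F_sink.
τ = 115700 / 1.295 = 89340 yr.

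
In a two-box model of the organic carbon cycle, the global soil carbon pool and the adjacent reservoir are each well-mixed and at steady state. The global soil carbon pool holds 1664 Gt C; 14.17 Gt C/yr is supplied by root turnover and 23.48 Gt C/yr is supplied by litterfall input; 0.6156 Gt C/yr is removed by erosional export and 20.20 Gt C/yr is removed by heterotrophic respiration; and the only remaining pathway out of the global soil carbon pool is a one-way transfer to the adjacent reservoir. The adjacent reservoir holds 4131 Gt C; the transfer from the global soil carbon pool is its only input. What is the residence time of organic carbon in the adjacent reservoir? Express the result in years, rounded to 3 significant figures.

Balance the global soil carbon pool: ΣF_in = 14.17 + 23.48 = 37.650 Gt C/yr.
Transfer to the adjacent reservoir = ΣF_in − (0.6156 + 20.20) = 16.834 Gt C/yr.
At steady state the output of the adjacent reservoir equals its input, 16.834 Gt C/yr.
τ = M / F = 4131 / 16.834 = 245.4 yr.

245 yr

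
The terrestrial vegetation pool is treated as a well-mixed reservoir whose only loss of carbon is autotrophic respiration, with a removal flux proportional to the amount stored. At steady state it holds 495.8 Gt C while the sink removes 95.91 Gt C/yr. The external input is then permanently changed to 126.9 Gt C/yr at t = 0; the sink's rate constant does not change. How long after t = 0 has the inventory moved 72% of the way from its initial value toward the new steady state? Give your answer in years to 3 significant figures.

τ = M₀/F₀ = 495.8/95.91 = 5.169 yr.
The remaining gap fraction is e^(−t/τ); 72% covered ⇒ e^(−t/τ) = 0.280.
t = −τ ln(0.280) = 5.169 × 1.273 = 6.581 yr.

6.58 yr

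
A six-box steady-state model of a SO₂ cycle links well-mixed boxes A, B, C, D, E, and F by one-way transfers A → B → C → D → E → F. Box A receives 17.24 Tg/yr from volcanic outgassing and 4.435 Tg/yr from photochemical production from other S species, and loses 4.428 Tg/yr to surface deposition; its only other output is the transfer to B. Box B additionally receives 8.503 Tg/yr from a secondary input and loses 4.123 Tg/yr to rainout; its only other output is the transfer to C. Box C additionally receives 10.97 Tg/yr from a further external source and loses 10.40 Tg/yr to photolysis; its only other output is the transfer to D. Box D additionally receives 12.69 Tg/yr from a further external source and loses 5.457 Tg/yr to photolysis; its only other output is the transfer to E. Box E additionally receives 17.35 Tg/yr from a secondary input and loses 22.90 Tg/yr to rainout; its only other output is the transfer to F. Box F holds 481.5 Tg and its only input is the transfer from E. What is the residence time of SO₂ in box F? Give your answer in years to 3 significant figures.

Box A: F(A→B) = (17.24 + 4.435) − 4.428 = 17.247 Tg/yr.
Box B: F(B→C) = (17.247 + 8.503) − 4.123 = 21.627 Tg/yr.
Box C: F(C→D) = (21.627 + 10.97) − 10.40 = 22.197 Tg/yr.
Box D: F(D→E) = (22.197 + 12.69) − 5.457 = 29.430 Tg/yr.
Box E: F(E→F) = (29.430 + 17.35) − 22.90 = 23.880 Tg/yr.
Box F throughput = its input = 23.880 Tg/yr; τ = 481.5 / 23.880 = 20.16 yr.

20.2 yr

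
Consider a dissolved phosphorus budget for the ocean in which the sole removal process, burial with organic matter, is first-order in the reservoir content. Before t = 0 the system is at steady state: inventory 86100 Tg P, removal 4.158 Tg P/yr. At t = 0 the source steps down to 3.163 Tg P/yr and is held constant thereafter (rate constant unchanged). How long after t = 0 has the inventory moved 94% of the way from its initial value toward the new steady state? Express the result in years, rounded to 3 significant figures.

τ = M₀/F₀ = 86100/4.158 = 20710 yr.
The remaining gap fraction is e^(−t/τ); 94% covered ⇒ e^(−t/τ) = 0.0600.
t = −τ ln(0.0600) = 20710 × 2.813 = 58260 yr.

58300 yr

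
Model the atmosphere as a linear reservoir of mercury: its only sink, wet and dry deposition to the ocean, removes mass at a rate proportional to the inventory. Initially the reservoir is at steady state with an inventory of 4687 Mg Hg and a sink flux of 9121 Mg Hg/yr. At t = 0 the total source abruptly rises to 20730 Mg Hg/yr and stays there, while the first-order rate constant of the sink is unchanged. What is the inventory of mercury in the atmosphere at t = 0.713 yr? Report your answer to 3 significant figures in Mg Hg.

Residence time τ = M₀/F₀ = 0.5139 yr. The eventual steady state is M_∞ = M₀·(F₁/F₀) = 4687 × 20730/9121 = 10653 Mg Hg.
The anomaly ΔM(t) = M(t) − M_∞ decays as ΔM₀·e^(−t/τ) with ΔM₀ = 4687 − 10653 = −5966 Mg Hg.
At t = 0.713 yr, e^(−t/τ) = e^(−1.388) = 0.2497, so ΔM = −1490 Mg Hg and M = 10653 − 1490 = 9162.9 Mg Hg.

9160 Mg Hg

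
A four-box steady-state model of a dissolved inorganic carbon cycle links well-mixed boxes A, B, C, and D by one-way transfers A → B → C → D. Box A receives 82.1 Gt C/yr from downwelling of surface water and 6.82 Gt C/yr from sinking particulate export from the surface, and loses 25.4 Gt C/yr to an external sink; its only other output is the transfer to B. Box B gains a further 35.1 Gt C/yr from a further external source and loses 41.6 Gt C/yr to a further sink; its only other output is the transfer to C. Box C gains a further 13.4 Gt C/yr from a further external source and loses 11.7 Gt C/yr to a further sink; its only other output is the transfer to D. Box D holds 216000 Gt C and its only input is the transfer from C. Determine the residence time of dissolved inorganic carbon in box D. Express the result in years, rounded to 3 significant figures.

3680 yr

Box A: F(A→B) = (82.1 + 6.82) − 25.4 = 63.520 Gt C/yr.
Box B: F(B→C) = (63.520 + 35.1) − 41.6 = 57.020 Gt C/yr.
Box C: F(C→D) = (57.020 + 13.4) − 11.7 = 58.720 Gt C/yr.
Box D throughput = its input = 58.720 Gt C/yr; τ = 216000 / 58.720 = 3678 yr.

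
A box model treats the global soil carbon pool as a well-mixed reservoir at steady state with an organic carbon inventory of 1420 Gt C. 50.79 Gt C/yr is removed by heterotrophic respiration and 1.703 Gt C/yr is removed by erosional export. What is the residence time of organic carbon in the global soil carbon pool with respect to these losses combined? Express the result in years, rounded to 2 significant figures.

27 yr

Total removal = 50.79 + 1.703 = 52.493 Gt C/yr.
τ = M / ΣF_out = 1420 / 52.493 = 27.05 yr.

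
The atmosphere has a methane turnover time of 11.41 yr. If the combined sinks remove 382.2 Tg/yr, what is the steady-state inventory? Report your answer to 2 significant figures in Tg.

4400 Tg

τ = M/F ⇒ M = τ × F = 11.41 × 382.2 = 4361 Tg.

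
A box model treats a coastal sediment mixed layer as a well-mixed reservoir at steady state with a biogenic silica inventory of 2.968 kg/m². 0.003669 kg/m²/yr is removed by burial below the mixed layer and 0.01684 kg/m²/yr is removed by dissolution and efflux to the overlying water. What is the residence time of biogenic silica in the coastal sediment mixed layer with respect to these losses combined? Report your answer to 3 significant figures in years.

145 yr

Total removal = 0.003669 + 0.01684 = 0.020509 kg/m²/yr.
τ = M / ΣF_out = 2.968 / 0.020509 = 144.7 yr.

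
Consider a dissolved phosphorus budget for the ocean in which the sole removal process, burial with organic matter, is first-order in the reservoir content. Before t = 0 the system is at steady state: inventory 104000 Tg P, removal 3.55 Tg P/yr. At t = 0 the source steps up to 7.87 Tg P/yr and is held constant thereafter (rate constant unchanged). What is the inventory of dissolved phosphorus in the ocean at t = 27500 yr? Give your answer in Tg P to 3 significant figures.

The sink rate constant is k = F₀/M₀ = 3.55/104000 = 3.413×10^-5 yr⁻¹.
Solving dM/dt = F₁ − kM with M(0) = M₀ gives M(t) = F₁/k + (M₀ − F₁/k)·e^(−kt).
F₁/k = 7.87/3.413×10^-5 = 230560 Tg P; kt = 3.413×10^-5 × 27500 = 0.9387, e^(−kt) = 0.3911.
M(27500) = 230560 + (104000 − 230560) × 0.3911 = 230560 − 49500 = 181060 Tg P.

181000 Tg P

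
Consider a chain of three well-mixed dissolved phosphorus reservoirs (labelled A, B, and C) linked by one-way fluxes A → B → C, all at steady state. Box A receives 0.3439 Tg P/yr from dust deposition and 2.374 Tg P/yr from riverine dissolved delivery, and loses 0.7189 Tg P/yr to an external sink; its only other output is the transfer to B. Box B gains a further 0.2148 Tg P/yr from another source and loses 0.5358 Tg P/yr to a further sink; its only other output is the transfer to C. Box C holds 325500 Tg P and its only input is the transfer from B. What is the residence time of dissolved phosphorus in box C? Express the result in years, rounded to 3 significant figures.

194000 yr

Box A: F(A→B) = (0.3439 + 2.374) − 0.7189 = 1.9990 Tg P/yr.
Box B: F(B→C) = (1.9990 + 0.2148) − 0.5358 = 1.6780 Tg P/yr.
Box C throughput = its input = 1.6780 Tg P/yr; τ = 325500 / 1.6780 = 194000 yr.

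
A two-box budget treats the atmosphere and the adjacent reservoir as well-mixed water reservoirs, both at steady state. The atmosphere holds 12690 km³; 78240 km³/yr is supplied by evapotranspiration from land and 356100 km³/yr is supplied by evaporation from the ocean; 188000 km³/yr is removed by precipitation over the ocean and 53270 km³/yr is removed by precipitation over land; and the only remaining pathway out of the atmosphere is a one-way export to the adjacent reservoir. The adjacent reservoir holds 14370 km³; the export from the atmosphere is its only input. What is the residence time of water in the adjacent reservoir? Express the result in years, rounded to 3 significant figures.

Balance the atmosphere: ΣF_in = 78240 + 356100 = 434340 km³/yr.
Export to the adjacent reservoir = ΣF_in − (188000 + 53270) = 193070 km³/yr.
At steady state the output of the adjacent reservoir equals its input, 193070 km³/yr.
τ = M / F = 14370 / 193070 = 0.07443 yr.

0.0744 yr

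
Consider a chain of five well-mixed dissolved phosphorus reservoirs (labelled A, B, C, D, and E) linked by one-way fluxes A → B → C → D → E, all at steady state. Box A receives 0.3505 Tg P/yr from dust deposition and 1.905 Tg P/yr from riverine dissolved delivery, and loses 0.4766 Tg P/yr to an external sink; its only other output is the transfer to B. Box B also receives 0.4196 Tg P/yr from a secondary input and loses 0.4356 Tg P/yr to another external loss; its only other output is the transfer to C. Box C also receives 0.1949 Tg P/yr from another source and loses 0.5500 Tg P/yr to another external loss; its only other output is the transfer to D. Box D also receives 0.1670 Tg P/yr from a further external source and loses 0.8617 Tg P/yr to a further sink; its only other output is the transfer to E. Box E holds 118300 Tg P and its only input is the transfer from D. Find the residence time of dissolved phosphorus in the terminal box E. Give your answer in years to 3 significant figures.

166000 yr

Box A: F(A→B) = (0.3505 + 1.905) − 0.4766 = 1.7789 Tg P/yr.
Box B: F(B→C) = (1.7789 + 0.4196) − 0.4356 = 1.7629 Tg P/yr.
Box C: F(C→D) = (1.7629 + 0.1949) − 0.5500 = 1.4078 Tg P/yr.
Box D: F(D→E) = (1.4078 + 0.1670) − 0.8617 = 0.71310 Tg P/yr.
Box E throughput = its input = 0.71310 Tg P/yr; τ = 118300 / 0.71310 = 165900 yr.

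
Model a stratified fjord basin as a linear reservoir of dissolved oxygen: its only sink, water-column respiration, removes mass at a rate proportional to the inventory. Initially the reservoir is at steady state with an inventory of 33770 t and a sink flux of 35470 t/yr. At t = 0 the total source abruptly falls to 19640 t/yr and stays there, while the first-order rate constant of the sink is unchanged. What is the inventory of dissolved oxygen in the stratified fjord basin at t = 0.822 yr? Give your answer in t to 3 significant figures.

25100 t

The sink rate constant is k = F₀/M₀ = 35470/33770 = 1.050 yr⁻¹.
Solving dM/dt = F₁ − kM with M(0) = M₀ gives M(t) = F₁/k + (M₀ − F₁/k)·e^(−kt).
F₁/k = 19640/1.050 = 18699 t; kt = 1.050 × 0.822 = 0.8634, e^(−kt) = 0.4217.
M(0.822) = 18699 + (33770 − 18699) × 0.4217 = 18699 + 6356 = 25055 t.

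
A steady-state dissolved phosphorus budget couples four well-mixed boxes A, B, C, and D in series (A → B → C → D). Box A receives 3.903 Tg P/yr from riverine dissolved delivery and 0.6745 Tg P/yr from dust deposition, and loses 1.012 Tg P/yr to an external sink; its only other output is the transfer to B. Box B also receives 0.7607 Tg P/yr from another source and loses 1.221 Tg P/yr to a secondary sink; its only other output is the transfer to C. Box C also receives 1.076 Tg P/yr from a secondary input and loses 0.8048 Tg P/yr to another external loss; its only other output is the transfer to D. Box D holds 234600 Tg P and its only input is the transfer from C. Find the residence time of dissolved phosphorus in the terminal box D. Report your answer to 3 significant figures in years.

69500 yr

Box A: F(A→B) = (3.903 + 0.6745) − 1.012 = 3.5655 Tg P/yr.
Box B: F(B→C) = (3.5655 + 0.7607) − 1.221 = 3.1052 Tg P/yr.
Box C: F(C→D) = (3.1052 + 1.076) − 0.8048 = 3.3764 Tg P/yr.
Box D throughput = its input = 3.3764 Tg P/yr; τ = 234600 / 3.3764 = 69480 yr.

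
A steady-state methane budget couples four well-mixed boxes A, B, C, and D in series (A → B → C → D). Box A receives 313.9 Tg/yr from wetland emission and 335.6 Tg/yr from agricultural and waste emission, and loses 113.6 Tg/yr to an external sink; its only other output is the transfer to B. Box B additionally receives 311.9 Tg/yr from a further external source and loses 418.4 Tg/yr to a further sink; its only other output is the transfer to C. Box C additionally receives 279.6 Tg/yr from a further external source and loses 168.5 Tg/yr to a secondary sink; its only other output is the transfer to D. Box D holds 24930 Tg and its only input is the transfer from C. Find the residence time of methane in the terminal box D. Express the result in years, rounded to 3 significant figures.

Box A: F(A→B) = (313.9 + 335.6) − 113.6 = 535.90 Tg/yr.
Box B: F(B→C) = (535.90 + 311.9) − 418.4 = 429.40 Tg/yr.
Box C: F(C→D) = (429.40 + 279.6) − 168.5 = 540.50 Tg/yr.
Box D throughput = its input = 540.50 Tg/yr; τ = 24930 / 540.50 = 46.12 yr.

46.1 yr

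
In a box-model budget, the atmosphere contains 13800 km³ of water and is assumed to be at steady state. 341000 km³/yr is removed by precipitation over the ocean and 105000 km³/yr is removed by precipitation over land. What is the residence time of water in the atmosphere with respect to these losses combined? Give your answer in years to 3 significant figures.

Total removal = 341000 + 105000 = 446000 km³/yr.
τ = M / ΣF_out = 13800 / 446000 = 0.03094 yr.

0.0309 yr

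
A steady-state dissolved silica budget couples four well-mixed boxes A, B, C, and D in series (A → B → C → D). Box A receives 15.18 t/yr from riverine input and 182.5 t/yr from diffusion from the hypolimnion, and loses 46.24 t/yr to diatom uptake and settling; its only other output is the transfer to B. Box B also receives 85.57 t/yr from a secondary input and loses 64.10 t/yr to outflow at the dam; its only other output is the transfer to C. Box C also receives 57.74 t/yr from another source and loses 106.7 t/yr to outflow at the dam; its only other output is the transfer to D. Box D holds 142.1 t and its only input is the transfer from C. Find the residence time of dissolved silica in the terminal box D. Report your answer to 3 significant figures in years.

1.15 yr

Box A: F(A→B) = (15.18 + 182.5) − 46.24 = 151.44 t/yr.
Box B: F(B→C) = (151.44 + 85.57) − 64.10 = 172.91 t/yr.
Box C: F(C→D) = (172.91 + 57.74) − 106.7 = 123.95 t/yr.
Box D throughput = its input = 123.95 t/yr; τ = 142.1 / 123.95 = 1.146 yr.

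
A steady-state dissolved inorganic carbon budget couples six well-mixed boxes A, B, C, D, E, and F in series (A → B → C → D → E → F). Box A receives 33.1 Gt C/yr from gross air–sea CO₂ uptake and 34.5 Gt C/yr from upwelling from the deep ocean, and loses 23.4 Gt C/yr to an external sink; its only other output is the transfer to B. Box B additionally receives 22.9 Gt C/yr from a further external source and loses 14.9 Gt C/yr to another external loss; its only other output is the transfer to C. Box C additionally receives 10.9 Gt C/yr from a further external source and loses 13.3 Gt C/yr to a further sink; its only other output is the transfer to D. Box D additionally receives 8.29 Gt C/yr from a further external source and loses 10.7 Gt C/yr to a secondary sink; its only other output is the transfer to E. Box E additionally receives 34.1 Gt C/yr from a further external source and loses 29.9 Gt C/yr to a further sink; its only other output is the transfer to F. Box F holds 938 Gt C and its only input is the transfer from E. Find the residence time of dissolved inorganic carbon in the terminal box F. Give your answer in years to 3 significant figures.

18.2 yr

Box A: F(A→B) = (33.1 + 34.5) − 23.4 = 44.200 Gt C/yr.
Box B: F(B→C) = (44.200 + 22.9) − 14.9 = 52.200 Gt C/yr.
Box C: F(C→D) = (52.200 + 10.9) − 13.3 = 49.800 Gt C/yr.
Box D: F(D→E) = (49.800 + 8.29) − 10.7 = 47.390 Gt C/yr.
Box E: F(E→F) = (47.390 + 34.1) − 29.9 = 51.590 Gt C/yr.
Box F throughput = its input = 51.590 Gt C/yr; τ = 938 / 51.590 = 18.18 yr.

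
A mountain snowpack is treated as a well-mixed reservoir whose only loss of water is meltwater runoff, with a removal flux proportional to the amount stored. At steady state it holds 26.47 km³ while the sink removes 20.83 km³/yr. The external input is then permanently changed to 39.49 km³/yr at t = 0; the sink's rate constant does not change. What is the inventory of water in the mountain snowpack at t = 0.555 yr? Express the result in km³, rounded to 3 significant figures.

τ = M₀/F₀ = 26.47/20.83 = 1.271 yr; rate constant k = 1/τ.
New steady state M_∞ = F₁/k = F₁·τ = 39.49 × 1.271 = 50.182 km³.
M(t) = M_∞ + (M₀ − M_∞)·e^(−t/τ); t/τ = 0.555/1.271 = 0.4367, so e^(−t/τ) = 0.6461.
M(t) = 50.182 − 23.71 × 0.6461 = 34.861 km³.

34.9 km³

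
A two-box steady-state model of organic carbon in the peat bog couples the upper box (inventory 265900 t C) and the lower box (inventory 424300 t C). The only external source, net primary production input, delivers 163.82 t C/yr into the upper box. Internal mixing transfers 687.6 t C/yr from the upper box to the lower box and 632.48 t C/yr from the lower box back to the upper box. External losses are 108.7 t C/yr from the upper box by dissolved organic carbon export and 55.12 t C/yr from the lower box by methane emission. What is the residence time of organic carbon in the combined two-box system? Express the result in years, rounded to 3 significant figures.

4210 yr

For the system as a whole, the A↔B exchange is internal and contributes nothing to the throughput; only the external sinks remove mass.
M_total = 265900 + 424300 = 690200 t C.
ΣF_external_out = 108.7 + 55.12 = 163.82 t C/yr.
τ = M_total / ΣF_ext = 690200 / 163.82 = 4213 yr.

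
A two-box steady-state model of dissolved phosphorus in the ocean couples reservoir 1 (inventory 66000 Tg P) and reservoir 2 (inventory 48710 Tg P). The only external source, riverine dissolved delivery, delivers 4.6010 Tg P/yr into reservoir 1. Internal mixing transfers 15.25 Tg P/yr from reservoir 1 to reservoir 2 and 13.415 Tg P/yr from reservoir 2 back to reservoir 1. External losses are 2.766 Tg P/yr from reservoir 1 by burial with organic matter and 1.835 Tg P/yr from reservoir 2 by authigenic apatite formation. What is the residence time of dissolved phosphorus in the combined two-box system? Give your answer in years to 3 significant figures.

Treat the two boxes together as one reservoir: the mixing fluxes between them are internal recycling, so τ = ΣM / Σ(external losses).
M_total = 66000 + 48710 = 114710 Tg P.
ΣF_external_out = 2.766 + 1.835 = 4.6010 Tg P/yr.
τ = M_total / ΣF_ext = 114710 / 4.6010 = 24930 yr.

24900 yr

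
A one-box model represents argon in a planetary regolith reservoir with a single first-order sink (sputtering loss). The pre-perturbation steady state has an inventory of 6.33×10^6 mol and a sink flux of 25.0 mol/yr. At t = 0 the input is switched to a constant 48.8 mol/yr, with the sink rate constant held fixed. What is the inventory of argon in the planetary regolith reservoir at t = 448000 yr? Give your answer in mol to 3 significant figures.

The sink rate constant is k = F₀/M₀ = 25.0/6.33×10^6 = 3.949×10^-6 yr⁻¹.
Solving dM/dt = F₁ − kM with M(0) = M₀ gives M(t) = F₁/k + (M₀ − F₁/k)·e^(−kt).
F₁/k = 48.8/3.949×10^-6 = 1.2356×10^7 mol; kt = 3.949×10^-6 × 448000 = 1.769, e^(−kt) = 0.1704.
M(448000) = 1.2356×10^7 + (6.33×10^6 − 1.2356×10^7) × 0.1704 = 1.2356×10^7 − 1.027×10^6 = 1.1329×10^7 mol.

1.13×10^7 mol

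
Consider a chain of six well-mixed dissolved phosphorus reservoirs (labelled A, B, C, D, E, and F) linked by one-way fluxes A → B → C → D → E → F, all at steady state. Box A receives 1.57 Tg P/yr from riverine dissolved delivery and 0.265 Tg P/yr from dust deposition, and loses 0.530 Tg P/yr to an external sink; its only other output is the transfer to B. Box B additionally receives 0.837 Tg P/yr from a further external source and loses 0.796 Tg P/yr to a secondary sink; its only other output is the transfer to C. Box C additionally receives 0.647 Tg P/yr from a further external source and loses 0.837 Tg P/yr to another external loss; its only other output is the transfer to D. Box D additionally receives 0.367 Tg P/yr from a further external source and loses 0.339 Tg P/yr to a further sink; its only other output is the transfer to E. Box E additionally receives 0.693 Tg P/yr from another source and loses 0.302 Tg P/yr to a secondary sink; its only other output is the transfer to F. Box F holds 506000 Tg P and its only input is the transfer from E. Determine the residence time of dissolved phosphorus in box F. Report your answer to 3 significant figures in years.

Box A: F(A→B) = (1.57 + 0.265) − 0.530 = 1.3050 Tg P/yr.
Box B: F(B→C) = (1.3050 + 0.837) − 0.796 = 1.3460 Tg P/yr.
Box C: F(C→D) = (1.3460 + 0.647) − 0.837 = 1.1560 Tg P/yr.
Box D: F(D→E) = (1.1560 + 0.367) − 0.339 = 1.1840 Tg P/yr.
Box E: F(E→F) = (1.1840 + 0.693) − 0.302 = 1.5750 Tg P/yr.
Box F throughput = its input = 1.5750 Tg P/yr; τ = 506000 / 1.5750 = 321300 yr.

321000 yr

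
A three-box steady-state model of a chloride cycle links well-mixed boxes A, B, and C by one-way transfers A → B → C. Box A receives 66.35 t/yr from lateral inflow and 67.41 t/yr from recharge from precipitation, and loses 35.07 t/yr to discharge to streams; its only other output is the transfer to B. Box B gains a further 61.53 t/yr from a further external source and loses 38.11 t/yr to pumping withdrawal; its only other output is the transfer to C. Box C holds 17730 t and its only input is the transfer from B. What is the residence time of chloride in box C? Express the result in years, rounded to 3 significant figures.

145 yr

Box A: F(A→B) = (66.35 + 67.41) − 35.07 = 98.690 t/yr.
Box B: F(B→C) = (98.690 + 61.53) − 38.11 = 122.11 t/yr.
Box C throughput = its input = 122.11 t/yr; τ = 17730 / 122.11 = 145.2 yr.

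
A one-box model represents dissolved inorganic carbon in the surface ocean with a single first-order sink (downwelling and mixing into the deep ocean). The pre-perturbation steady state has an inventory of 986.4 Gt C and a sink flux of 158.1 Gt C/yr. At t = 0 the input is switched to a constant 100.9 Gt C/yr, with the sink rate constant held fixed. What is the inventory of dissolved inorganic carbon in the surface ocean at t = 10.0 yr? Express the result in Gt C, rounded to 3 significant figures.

τ = M₀/F₀ = 986.4/158.1 = 6.239 yr; rate constant k = 1/τ.
New steady state M_∞ = F₁/k = F₁·τ = 100.9 × 6.239 = 629.52 Gt C.
M(t) = M_∞ + (M₀ − M_∞)·e^(−t/τ); t/τ = 10.0/6.239 = 1.603, so e^(−t/τ) = 0.2013.
M(t) = 629.52 + 356.9 × 0.2013 = 701.37 Gt C.

701 Gt C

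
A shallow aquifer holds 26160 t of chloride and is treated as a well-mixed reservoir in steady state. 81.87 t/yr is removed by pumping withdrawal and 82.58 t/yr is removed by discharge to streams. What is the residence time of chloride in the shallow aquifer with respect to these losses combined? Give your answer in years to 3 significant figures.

Total removal = 81.87 + 82.58 = 164.45 t/yr.
τ = M / ΣF_out = 26160 / 164.45 = 159.1 yr.

159 yr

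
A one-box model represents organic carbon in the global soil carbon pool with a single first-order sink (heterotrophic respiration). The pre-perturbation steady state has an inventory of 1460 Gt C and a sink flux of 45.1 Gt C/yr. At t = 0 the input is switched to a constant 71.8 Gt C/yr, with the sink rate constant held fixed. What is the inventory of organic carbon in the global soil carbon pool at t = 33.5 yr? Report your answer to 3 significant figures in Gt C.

The sink rate constant is k = F₀/M₀ = 45.1/1460 = 0.03089 yr⁻¹.
Solving dM/dt = F₁ − kM with M(0) = M₀ gives M(t) = F₁/k + (M₀ − F₁/k)·e^(−kt).
F₁/k = 71.8/0.03089 = 2324.3 Gt C; kt = 0.03089 × 33.5 = 1.035, e^(−kt) = 0.3553.
M(33.5) = 2324.3 + (1460 − 2324.3) × 0.3553 = 2324.3 − 307.1 = 2017.3 Gt C.

2020 Gt C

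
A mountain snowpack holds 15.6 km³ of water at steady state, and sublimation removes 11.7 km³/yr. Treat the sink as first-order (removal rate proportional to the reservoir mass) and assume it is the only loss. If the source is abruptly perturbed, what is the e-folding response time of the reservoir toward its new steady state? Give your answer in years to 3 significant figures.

1.33 yr

For a linear reservoir the response time equals the residence time τ = M/F.
τ = 15.6 / 11.7 = 1.333 yr.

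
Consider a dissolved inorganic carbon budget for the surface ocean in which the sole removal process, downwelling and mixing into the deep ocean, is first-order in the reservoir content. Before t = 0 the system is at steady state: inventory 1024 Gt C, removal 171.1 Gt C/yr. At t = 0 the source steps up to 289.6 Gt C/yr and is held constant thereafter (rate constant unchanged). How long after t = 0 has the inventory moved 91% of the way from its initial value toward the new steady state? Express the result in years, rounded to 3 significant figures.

14.4 yr

τ = M₀/F₀ = 1024/171.1 = 5.985 yr.
The remaining gap fraction is e^(−t/τ); 91% covered ⇒ e^(−t/τ) = 0.0900.
t = −τ ln(0.0900) = 5.985 × 2.408 = 14.41 yr.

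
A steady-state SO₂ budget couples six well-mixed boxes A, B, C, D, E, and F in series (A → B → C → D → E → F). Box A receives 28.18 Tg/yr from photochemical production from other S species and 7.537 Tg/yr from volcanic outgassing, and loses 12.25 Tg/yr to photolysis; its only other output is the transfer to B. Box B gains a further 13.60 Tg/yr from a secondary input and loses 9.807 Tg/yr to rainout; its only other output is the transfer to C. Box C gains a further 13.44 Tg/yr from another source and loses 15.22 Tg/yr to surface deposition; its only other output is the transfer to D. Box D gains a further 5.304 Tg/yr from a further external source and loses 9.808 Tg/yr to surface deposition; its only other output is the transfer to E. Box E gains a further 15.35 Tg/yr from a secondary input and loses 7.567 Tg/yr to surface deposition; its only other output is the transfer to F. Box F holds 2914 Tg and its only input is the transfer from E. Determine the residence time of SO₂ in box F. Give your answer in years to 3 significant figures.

Box A: F(A→B) = (28.18 + 7.537) − 12.25 = 23.467 Tg/yr.
Box B: F(B→C) = (23.467 + 13.60) − 9.807 = 27.260 Tg/yr.
Box C: F(C→D) = (27.260 + 13.44) − 15.22 = 25.480 Tg/yr.
Box D: F(D→E) = (25.480 + 5.304) − 9.808 = 20.976 Tg/yr.
Box E: F(E→F) = (20.976 + 15.35) − 7.567 = 28.759 Tg/yr.
Box F throughput = its input = 28.759 Tg/yr; τ = 2914 / 28.759 = 101.3 yr.

101 yr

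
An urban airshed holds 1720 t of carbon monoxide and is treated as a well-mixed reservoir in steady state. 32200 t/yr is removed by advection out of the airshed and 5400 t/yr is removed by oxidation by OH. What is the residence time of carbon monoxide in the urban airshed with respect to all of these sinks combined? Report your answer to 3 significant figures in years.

0.0457 yr

Total removal flux = 32200 + 5400 = 37600 t/yr.
τ = M / ΣF_out = 1720 / 37600 = 0.04574 yr.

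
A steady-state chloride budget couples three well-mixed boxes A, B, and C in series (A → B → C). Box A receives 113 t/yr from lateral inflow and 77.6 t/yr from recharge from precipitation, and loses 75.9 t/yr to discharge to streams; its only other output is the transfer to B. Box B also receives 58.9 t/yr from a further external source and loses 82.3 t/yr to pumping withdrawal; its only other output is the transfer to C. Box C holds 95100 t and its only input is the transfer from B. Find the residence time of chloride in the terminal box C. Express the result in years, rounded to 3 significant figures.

Box A: F(A→B) = (113 + 77.6) − 75.9 = 114.70 t/yr.
Box B: F(B→C) = (114.70 + 58.9) − 82.3 = 91.300 t/yr.
Box C throughput = its input = 91.300 t/yr; τ = 95100 / 91.300 = 1042 yr.

1040 yr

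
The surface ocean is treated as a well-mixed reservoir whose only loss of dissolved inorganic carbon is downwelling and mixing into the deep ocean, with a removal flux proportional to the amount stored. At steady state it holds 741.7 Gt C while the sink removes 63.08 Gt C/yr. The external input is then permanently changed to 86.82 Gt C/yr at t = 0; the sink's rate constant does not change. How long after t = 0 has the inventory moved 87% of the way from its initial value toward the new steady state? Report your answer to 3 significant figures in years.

24.0 yr

τ = M₀/F₀ = 741.7/63.08 = 11.76 yr.
The remaining gap fraction is e^(−t/τ); 87% covered ⇒ e^(−t/τ) = 0.130.
t = −τ ln(0.130) = 11.76 × 2.040 = 23.99 yr.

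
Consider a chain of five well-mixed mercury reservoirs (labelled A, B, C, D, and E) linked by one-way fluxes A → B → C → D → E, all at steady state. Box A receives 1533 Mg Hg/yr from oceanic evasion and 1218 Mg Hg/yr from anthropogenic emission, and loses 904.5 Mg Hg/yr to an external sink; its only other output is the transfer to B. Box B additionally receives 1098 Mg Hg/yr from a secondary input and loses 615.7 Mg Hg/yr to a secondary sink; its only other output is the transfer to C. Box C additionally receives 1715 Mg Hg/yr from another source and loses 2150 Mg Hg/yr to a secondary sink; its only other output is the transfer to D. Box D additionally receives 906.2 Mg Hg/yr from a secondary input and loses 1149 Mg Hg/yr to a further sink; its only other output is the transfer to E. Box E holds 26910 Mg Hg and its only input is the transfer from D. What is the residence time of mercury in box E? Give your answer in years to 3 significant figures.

Box A: F(A→B) = (1533 + 1218) − 904.5 = 1846.5 Mg Hg/yr.
Box B: F(B→C) = (1846.5 + 1098) − 615.7 = 2328.8 Mg Hg/yr.
Box C: F(C→D) = (2328.8 + 1715) − 2150 = 1893.8 Mg Hg/yr.
Box D: F(D→E) = (1893.8 + 906.2) − 1149 = 1651.0 Mg Hg/yr.
Box E throughput = its input = 1651.0 Mg Hg/yr; τ = 26910 / 1651.0 = 16.30 yr.

16.3 yr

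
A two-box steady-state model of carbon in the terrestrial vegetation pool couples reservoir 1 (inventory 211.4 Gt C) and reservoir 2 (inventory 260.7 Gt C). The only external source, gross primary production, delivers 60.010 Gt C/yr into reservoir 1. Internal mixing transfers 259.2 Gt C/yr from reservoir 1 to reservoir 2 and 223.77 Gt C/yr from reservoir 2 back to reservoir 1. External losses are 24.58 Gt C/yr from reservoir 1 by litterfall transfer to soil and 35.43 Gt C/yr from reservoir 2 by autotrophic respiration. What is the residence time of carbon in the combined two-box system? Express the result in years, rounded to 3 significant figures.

7.87 yr

For the system as a whole, the A↔B exchange is internal and contributes nothing to the throughput; only the external sinks remove mass.
M_total = 211.4 + 260.7 = 472.10 Gt C.
ΣF_external_out = 24.58 + 35.43 = 60.010 Gt C/yr.
τ = M_total / ΣF_ext = 472.10 / 60.010 = 7.867 yr.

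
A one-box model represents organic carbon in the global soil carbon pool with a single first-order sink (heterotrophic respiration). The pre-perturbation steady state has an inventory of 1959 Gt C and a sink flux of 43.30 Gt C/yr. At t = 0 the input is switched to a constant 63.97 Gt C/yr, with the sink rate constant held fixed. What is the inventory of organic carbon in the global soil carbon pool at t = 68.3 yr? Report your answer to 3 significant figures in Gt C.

2690 Gt C

Residence time τ = M₀/F₀ = 45.24 yr. The eventual steady state is M_∞ = M₀·(F₁/F₀) = 1959 × 63.97/43.30 = 2894.2 Gt C.
The anomaly ΔM(t) = M(t) − M_∞ decays as ΔM₀·e^(−t/τ) with ΔM₀ = 1959 − 2894.2 = −935.2 Gt C.
At t = 68.3 yr, e^(−t/τ) = e^(−1.510) = 0.2210, so ΔM = −206.7 Gt C and M = 2894.2 − 206.7 = 2687.5 Gt C.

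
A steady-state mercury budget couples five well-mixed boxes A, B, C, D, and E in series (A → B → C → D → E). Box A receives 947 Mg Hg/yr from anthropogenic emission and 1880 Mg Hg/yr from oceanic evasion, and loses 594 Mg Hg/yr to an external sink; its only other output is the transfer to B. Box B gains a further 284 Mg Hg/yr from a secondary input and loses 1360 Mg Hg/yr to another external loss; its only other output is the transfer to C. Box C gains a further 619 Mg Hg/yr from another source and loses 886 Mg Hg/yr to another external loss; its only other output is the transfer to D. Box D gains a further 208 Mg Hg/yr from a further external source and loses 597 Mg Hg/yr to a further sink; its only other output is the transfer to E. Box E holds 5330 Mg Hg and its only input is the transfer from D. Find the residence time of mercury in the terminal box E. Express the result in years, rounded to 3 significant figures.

Box A: F(A→B) = (947 + 1880) − 594 = 2233.0 Mg Hg/yr.
Box B: F(B→C) = (2233.0 + 284) − 1360 = 1157.0 Mg Hg/yr.
Box C: F(C→D) = (1157.0 + 619) − 886 = 890.00 Mg Hg/yr.
Box D: F(D→E) = (890.00 + 208) − 597 = 501.00 Mg Hg/yr.
Box E throughput = its input = 501.00 Mg Hg/yr; τ = 5330 / 501.00 = 10.64 yr.

10.6 yr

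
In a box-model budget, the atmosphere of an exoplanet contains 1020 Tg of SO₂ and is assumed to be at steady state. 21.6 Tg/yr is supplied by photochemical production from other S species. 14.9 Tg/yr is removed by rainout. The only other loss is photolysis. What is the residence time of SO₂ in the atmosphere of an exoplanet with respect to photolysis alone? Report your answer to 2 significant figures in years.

At steady state ΣF_in = ΣF_out.
ΣF_in = 21.600 Tg/yr.
Photolysis flux = ΣF_in − (14.9) = 21.600 − 14.90 = 6.700 Tg/yr.
τ = M / F = 1020 / 6.700 = 152.2 yr.

150 yr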